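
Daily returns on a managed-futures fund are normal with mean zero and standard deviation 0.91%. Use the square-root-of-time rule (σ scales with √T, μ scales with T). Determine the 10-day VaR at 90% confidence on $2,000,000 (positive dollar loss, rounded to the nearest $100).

At 90%, z = 1.282.
σ_{10d} = 0.91% × √10 = 2.878%.
VaR = 1.282 × 2.878% = 3.690%.
On $2,000,000: 0.03690 × $2,000,000 = $73,800.

$73,800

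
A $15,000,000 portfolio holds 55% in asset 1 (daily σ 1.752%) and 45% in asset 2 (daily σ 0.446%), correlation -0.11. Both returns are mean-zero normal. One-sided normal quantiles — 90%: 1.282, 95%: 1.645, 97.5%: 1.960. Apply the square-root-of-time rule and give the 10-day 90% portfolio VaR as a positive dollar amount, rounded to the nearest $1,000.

σ_p = √(0.55²·1.752² + 0.45²·0.446² + 2·-0.11·0.55·0.45·1.752·0.446) = 0.962%.
σ_{10d} = 0.962% × √10 = 3.042%.
VaR = 1.282 × 3.042% = 3.900%; on $15,000,000 that is $585,000.

$585,000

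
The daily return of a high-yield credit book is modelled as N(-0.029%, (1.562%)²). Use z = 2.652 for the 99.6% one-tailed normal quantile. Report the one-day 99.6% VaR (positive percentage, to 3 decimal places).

4.171%

VaR = −μ + z·σ = −(-0.029%) + 2.652 × 1.562% = 4.171%.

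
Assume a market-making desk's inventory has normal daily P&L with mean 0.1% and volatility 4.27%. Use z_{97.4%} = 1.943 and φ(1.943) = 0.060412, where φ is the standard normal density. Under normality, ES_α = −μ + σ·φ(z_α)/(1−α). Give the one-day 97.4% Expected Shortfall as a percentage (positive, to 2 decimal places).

Tail multiplier: φ(z)/(1−α) = 0.060412 / 0.026 = 2.324.
ES = −(0.1%) + 4.27% × 2.324 = 9.823%.

9.82%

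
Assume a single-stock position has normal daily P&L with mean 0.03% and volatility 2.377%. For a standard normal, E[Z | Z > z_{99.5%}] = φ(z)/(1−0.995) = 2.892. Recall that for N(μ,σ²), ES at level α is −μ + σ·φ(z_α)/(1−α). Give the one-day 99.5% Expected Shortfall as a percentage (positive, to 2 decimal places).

6.84%

ES = −(0.03%) + 2.377% × 2.892 = 6.844%.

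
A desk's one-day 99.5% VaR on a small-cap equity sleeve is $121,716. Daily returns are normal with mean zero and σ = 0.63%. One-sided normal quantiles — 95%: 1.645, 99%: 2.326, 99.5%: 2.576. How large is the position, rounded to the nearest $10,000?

VaR as a fraction of value: z·σ = 2.576 × 0.63% = 1.62288%.
Position = $121,716 / 0.0162288 = $7,500,000.

$7,500,000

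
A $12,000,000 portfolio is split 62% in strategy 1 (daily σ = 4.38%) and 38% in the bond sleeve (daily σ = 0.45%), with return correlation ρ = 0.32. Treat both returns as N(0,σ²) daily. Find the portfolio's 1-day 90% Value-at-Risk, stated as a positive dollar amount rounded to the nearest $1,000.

$427,000

σ_p² = 0.62²·4.38² + 0.38²·0.45² + 2·0.32·0.62·0.38·4.38·0.45 = 7.7009 (%²).
σ_p = √7.7009 = 2.775%.
At 90%, z = 1.282.
VaR = 1.282 × 2.775% = 3.558%; on $12,000,000 that is $426,960.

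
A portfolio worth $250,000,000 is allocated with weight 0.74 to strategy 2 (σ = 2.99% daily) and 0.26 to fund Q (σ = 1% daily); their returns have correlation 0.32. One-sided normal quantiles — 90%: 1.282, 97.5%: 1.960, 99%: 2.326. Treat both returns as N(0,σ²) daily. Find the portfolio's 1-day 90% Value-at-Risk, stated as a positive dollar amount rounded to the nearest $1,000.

$7,400,000

σ_p² = 0.74²·2.99² + 0.26²·1² + 2·0.32·0.74·0.26·2.99·1 = 5.3314 (%²).
σ_p = √5.3314 = 2.309%.
VaR = 1.282 × 2.309% = 2.960%; on $250,000,000 that is $7,400,000.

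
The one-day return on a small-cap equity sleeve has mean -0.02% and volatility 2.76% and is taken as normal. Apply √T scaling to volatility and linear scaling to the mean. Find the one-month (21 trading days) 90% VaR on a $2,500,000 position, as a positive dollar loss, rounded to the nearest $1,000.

$416,000

At 90%, z = 1.282.
σ_{21d} = 2.76% × √21 = 12.648%; μ_{21d} = 21 × -0.02% = -0.420%.
VaR = −(-0.420%) + 1.282 × 12.648% = 16.635%.
On $2,500,000: 0.16635 × $2,500,000 = $415,875.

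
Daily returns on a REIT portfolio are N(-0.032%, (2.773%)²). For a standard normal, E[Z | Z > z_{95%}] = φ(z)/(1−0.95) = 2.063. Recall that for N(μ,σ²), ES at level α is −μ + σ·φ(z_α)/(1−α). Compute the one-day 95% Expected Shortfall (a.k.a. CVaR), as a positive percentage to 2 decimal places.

5.75%

ES = −(-0.032%) + 2.773% × 2.063 = 5.753%.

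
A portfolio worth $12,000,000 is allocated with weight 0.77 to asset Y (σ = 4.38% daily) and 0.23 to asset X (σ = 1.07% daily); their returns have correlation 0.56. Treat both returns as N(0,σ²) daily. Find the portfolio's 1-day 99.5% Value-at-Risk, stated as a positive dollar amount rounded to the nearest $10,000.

$1,090,000

σ_p² = 0.77²·4.38² + 0.23²·1.07² + 2·0.56·0.77·0.23·4.38·1.07 = 12.3646 (%²).
σ_p = √12.3646 = 3.516%.
At 99.5%, z = 2.576.
VaR = 2.576 × 3.516% = 9.057%; on $12,000,000 that is $1,086,840.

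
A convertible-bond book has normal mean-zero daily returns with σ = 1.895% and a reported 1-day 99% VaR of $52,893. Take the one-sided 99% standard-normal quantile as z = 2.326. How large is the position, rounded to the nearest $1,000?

VaR as a fraction of value: z·σ = 2.326 × 1.895% = 4.40777%.
Position = $52,893 / 0.0440777 = $1,199,995.

$1,200,000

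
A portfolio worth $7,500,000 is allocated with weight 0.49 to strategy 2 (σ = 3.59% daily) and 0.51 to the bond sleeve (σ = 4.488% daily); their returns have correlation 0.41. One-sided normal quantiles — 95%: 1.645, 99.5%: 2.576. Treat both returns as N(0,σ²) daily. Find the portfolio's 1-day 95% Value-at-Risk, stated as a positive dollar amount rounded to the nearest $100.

$420,800

σ_p² = 0.49²·3.59² + 0.51²·4.488² + 2·0.41·0.49·0.51·3.59·4.488 = 11.6350 (%²).
σ_p = √11.6350 = 3.411%.
VaR = 1.645 × 3.411% = 5.611%; on $7,500,000 that is $420,825.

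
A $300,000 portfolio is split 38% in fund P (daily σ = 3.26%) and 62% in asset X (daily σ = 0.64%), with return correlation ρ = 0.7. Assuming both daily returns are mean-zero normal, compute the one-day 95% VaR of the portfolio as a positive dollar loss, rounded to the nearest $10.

$7,610

σ_p² = 0.38²·3.26² + 0.62²·0.64² + 2·0.7·0.38·0.62·3.26·0.64 = 2.3803 (%²).
σ_p = √2.3803 = 1.543%.
At 95%, z = 1.645.
VaR = 1.645 × 1.543% = 2.538%; on $300,000 that is $7,614.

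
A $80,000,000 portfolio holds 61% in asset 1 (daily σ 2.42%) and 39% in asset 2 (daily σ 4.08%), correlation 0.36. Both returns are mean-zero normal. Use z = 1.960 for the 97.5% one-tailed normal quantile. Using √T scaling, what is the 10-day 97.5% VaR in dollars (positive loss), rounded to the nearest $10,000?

σ_p = √(0.61²·2.42² + 0.39²·4.08² + 2·0.36·0.61·0.39·2.42·4.08) = 2.530%.
σ_{10d} = 2.530% × √10 = 8.001%.
VaR = 1.960 × 8.001% = 15.682%; on $80,000,000 that is $12,545,600.

$12,550,000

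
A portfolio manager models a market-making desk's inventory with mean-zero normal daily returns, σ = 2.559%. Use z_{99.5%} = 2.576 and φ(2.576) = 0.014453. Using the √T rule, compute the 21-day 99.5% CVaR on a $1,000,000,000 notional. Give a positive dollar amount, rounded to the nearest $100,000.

σ_{21d} = 2.559% × √21 = 11.727%.
ES multiplier = φ(z)/(1−α) = 0.014453/0.005 = 2.891.
ES = 11.727% × 2.891 = 33.903%; on $1,000,000,000: $339,030,000.

$339,000,000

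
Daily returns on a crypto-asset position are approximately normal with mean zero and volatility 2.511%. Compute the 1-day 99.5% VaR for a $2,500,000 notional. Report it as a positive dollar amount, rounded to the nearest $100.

$161,700

At 99.5% one-sided, z = 2.576.
VaR = z·σ = 2.576 × 2.511% = 6.468%.
On $2,500,000: 0.06468 × $2,500,000 = $161,700.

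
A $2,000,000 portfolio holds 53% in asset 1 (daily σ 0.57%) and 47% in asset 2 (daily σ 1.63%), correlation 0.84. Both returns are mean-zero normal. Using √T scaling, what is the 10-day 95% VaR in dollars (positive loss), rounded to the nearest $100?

σ_p = √(0.53²·0.57² + 0.47²·1.63² + 2·0.84·0.53·0.47·0.57·1.63) = 1.033%.
σ_{10d} = 1.033% × √10 = 3.267%.
z(95%) = 1.645.
VaR = 1.645 × 3.267% = 5.374%; on $2,000,000 that is $107,480.

$107,500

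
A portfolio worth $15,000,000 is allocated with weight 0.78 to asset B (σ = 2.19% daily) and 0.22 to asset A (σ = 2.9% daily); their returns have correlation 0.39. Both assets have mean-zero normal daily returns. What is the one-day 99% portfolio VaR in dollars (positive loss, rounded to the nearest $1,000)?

$713,000

σ_p² = 0.78²·2.19² + 0.22²·2.9² + 2·0.39·0.78·0.22·2.19·2.9 = 4.1751 (%²).
σ_p = √4.1751 = 2.043%.
At 99%, z = 2.326.
VaR = 2.326 × 2.043% = 4.752%; on $15,000,000 that is $712,800.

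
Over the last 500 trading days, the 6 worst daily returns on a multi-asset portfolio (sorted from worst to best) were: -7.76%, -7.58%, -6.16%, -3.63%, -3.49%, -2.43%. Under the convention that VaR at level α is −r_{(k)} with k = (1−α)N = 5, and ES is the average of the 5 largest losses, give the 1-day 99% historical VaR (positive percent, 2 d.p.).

k = 5; the 5th lowest return is -3.49%, so VaR = 3.49%.

3.49%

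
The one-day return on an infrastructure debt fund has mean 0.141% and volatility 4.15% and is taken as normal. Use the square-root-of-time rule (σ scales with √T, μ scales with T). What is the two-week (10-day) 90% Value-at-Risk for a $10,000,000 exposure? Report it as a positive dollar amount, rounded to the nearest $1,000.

$1,541,000

At 90%, z = 1.282.
σ_{10d} = 4.15% × √10 = 13.123%; μ_{10d} = 10 × 0.141% = 1.410%.
VaR = −(1.410%) + 1.282 × 13.123% = 15.414%.
On $10,000,000: 0.15414 × $10,000,000 = $1,541,400.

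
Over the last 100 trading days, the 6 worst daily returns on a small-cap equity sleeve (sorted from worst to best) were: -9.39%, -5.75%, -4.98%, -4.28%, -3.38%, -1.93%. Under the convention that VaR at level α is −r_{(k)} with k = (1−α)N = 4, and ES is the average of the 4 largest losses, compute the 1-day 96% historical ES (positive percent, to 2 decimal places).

6.10%

The 4 worst returns sum to -24.40%.
ES = −(-24.40%) / 4 = 6.1% ≈ 6.10%.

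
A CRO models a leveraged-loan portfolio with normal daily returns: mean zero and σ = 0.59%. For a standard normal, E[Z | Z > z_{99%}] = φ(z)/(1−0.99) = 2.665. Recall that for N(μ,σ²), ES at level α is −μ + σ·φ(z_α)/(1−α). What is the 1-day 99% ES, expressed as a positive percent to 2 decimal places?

ES = 0.59% × 2.665 = 1.572%.

1.57%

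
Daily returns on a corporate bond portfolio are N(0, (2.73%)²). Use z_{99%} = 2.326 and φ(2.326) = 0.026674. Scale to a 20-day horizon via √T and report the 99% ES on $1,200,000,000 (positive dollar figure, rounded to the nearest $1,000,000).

$391,000,000

σ_{20d} = 2.73% × √20 = 12.209%.
ES multiplier = φ(z)/(1−α) = 0.026674/0.01 = 2.667.
ES = 12.209% × 2.667 = 32.561%; on $1,200,000,000: $390,732,000.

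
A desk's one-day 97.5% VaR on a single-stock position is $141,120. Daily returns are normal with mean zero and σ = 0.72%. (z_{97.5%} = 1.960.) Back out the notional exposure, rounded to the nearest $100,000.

$10,000,000

VaR as a fraction of value: z·σ = 1.960 × 0.72% = 1.4112%.
Position = $141,120 / 0.014112 = $10,000,000.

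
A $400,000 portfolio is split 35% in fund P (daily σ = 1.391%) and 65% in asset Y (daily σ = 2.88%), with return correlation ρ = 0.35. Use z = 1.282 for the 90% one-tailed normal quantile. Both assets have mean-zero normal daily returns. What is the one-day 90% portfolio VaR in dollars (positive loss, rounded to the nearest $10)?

$10,730

σ_p² = 0.35²·1.391² + 0.65²·2.88² + 2·0.35·0.35·0.65·1.391·2.88 = 4.3794 (%²).
σ_p = √4.3794 = 2.093%.
VaR = 1.282 × 2.093% = 2.683%; on $400,000 that is $10,732.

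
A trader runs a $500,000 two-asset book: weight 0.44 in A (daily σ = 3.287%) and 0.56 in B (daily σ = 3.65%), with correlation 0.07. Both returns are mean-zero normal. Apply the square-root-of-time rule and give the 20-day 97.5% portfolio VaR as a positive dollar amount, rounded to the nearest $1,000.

σ_p = √(0.44²·3.287² + 0.56²·3.65² + 2·0.07·0.44·0.56·3.287·3.65) = 2.585%.
σ_{20d} = 2.585% × √20 = 11.560%.
z(97.5%) = 1.960.
VaR = 1.960 × 11.560% = 22.658%; on $500,000 that is $113,290.

$113,000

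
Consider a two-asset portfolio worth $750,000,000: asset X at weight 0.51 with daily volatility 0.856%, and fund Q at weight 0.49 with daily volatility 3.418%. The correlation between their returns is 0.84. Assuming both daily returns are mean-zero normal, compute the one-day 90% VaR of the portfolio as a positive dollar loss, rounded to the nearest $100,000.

$19,800,000

σ_p² = 0.51²·0.856² + 0.49²·3.418² + 2·0.84·0.51·0.49·0.856·3.418 = 4.2240 (%²).
σ_p = √4.2240 = 2.055%.
At 90%, z = 1.282.
VaR = 1.282 × 2.055% = 2.635%; on $750,000,000 that is $19,762,500.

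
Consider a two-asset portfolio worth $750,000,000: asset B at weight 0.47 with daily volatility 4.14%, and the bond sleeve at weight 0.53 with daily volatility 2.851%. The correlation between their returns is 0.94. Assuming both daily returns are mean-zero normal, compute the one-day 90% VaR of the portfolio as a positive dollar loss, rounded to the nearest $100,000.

$32,700,000

σ_p² = 0.47²·4.14² + 0.53²·2.851² + 2·0.94·0.47·0.53·4.14·2.851 = 11.5969 (%²).
σ_p = √11.5969 = 3.405%.
At 90%, z = 1.282.
VaR = 1.282 × 3.405% = 4.365%; on $750,000,000 that is $32,737,500.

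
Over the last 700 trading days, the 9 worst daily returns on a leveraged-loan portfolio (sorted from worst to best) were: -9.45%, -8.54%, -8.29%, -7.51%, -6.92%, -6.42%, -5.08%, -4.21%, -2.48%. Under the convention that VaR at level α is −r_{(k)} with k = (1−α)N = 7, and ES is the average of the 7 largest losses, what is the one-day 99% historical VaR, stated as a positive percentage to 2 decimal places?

k = 7; the 7th lowest return is -5.08%, so VaR = 5.08%.

5.08%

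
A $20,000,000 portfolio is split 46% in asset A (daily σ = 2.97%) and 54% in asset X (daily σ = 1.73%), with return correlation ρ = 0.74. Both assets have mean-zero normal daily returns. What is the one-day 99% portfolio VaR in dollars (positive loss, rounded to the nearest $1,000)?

σ_p² = 0.46²·2.97² + 0.54²·1.73² + 2·0.74·0.46·0.54·2.97·1.73 = 4.6282 (%²).
σ_p = √4.6282 = 2.151%.
At 99%, z = 2.326.
VaR = 2.326 × 2.151% = 5.003%; on $20,000,000 that is $1,000,600.

$1,001,000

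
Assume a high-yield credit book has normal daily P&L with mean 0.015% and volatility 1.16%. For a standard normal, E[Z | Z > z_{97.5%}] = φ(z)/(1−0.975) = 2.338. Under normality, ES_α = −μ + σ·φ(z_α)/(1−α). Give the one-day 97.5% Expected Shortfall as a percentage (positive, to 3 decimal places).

ES = −(0.015%) + 1.16% × 2.338 = 2.697%.

2.697%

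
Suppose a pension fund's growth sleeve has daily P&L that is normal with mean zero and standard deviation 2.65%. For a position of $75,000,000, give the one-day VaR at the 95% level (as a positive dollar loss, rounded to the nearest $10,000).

At 95% one-sided, z = 1.645.
VaR = z·σ = 1.645 × 2.65% = 4.359%.
On $75,000,000: 0.04359 × $75,000,000 = $3,269,250.

$3,270,000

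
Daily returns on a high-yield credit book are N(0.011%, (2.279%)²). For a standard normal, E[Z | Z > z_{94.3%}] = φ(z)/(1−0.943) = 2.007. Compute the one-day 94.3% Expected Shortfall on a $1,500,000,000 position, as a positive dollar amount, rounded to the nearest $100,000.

$68,400,000

ES = −(0.011%) + 2.279% × 2.007 = 4.563%.
On $1,500,000,000: 0.04563 × $1,500,000,000 = $68,445,000.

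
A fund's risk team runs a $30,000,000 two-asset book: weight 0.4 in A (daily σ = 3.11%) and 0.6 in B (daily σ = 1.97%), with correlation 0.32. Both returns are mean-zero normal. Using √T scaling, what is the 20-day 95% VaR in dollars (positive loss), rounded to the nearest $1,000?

$4,350,000

σ_p = √(0.4²·3.11² + 0.6²·1.97² + 2·0.32·0.4·0.6·3.11·1.97) = 1.971%.
σ_{20d} = 1.971% × √20 = 8.815%.
z(95%) = 1.645.
VaR = 1.645 × 8.815% = 14.501%; on $30,000,000 that is $4,350,300.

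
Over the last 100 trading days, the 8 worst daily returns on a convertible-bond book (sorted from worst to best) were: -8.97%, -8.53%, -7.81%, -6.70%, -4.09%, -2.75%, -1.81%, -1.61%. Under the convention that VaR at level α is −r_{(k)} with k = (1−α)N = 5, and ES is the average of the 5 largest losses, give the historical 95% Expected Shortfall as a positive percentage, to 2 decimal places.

The 5 worst returns sum to -36.10%.
ES = −(-36.10%) / 5 = 7.22%.

7.22%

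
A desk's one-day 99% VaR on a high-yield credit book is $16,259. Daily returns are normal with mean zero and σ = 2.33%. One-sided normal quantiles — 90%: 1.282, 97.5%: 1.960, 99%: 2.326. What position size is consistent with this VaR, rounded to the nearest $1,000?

VaR as a fraction of value: z·σ = 2.326 × 2.33% = 5.41958%.
Position = $16,259 / 0.0541958 = $300,005.

$300,000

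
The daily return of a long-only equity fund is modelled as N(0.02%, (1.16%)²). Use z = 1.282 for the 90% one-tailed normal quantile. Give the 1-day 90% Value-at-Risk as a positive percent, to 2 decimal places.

1.47%

VaR = −μ + z·σ = −(0.02%) + 1.282 × 1.16% = 1.467%.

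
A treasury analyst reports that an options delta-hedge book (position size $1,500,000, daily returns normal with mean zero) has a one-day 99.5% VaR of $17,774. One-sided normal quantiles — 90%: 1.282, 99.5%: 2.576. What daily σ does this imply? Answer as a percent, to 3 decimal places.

0.460%

VaR as a fraction: $17,774 / $1,500,000 = 1.185%.
σ = VaR / z = 1.185% / 2.576 = 0.460%.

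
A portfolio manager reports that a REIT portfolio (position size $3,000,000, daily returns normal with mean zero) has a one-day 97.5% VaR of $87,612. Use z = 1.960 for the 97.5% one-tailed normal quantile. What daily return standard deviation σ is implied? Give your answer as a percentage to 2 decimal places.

VaR as a fraction: $87,612 / $3,000,000 = 2.920%.
σ = VaR / z = 2.920% / 1.960 = 1.490%.

1.49%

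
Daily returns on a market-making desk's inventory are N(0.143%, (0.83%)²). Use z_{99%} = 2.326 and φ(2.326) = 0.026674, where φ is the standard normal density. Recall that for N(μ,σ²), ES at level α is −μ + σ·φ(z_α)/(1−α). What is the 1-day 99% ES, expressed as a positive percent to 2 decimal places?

Tail multiplier: φ(z)/(1−α) = 0.026674 / 0.01 = 2.667.
ES = −(0.143%) + 0.83% × 2.667 = 2.071%.

2.07%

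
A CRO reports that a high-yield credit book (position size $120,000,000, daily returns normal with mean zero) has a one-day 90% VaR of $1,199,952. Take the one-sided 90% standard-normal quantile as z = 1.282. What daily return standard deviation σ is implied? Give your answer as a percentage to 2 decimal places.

0.78%

VaR as a fraction: $1,199,952 / $120,000,000 = 1.000%.
σ = VaR / z = 1.000% / 1.282 = 0.780%.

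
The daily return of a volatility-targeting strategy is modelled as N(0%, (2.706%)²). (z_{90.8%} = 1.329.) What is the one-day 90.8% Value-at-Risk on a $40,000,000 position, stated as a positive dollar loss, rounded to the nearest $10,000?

VaR = z·σ = 1.329 × 2.706% = 3.596%.
On $40,000,000: 0.03596 × $40,000,000 = $1,438,400.

$1,440,000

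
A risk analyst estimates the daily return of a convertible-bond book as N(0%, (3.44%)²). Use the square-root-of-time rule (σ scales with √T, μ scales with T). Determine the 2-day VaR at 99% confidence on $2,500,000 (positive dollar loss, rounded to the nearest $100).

$282,900

At 99%, z = 2.326.
σ_{2d} = 3.44% × √2 = 4.865%.
VaR = 2.326 × 4.865% = 11.316%.
On $2,500,000: 0.11316 × $2,500,000 = $282,900.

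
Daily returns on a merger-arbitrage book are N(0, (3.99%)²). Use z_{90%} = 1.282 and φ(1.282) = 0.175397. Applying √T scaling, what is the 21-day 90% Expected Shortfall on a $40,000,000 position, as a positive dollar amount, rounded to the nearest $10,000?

$12,830,000

σ_{21d} = 3.99% × √21 = 18.284%.
ES multiplier = φ(z)/(1−α) = 0.175397/0.1 = 1.754.
ES = 18.284% × 1.754 = 32.070%; on $40,000,000: $12,828,000.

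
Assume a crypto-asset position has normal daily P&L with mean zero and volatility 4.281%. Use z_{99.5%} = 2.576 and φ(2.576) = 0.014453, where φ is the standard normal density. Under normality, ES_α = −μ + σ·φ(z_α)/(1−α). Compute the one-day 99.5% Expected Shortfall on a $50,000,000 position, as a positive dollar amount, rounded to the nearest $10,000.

$6,190,000

Tail multiplier: φ(z)/(1−α) = 0.014453 / 0.005 = 2.891.
ES = 4.281% × 2.891 = 12.376%.
On $50,000,000: 0.12376 × $50,000,000 = $6,188,000.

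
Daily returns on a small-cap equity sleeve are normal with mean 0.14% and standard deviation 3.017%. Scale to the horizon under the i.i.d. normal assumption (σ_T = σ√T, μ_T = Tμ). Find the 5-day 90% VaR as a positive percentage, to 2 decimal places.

At 90%, z = 1.282.
σ_{5d} = 3.017% × √5 = 6.746%; μ_{5d} = 5 × 0.14% = 0.700%.
VaR = −(0.700%) + 1.282 × 6.746% = 7.948%.

7.95%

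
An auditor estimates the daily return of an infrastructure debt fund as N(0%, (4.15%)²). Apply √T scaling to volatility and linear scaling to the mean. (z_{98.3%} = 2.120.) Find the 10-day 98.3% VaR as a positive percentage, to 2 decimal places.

σ_{10d} = 4.15% × √10 = 13.123%.
VaR = 2.120 × 13.123% = 27.821%.

27.82%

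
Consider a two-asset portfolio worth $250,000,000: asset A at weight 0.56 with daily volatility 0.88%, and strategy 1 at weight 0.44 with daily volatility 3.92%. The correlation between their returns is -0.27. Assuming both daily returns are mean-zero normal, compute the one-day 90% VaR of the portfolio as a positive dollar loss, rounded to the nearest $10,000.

$5,320,000

σ_p² = 0.56²·0.88² + 0.44²·3.92² + 2·-0.27·0.56·0.44·0.88·3.92 = 2.7588 (%²).
σ_p = √2.7588 = 1.661%.
At 90%, z = 1.282.
VaR = 1.282 × 1.661% = 2.129%; on $250,000,000 that is $5,322,500.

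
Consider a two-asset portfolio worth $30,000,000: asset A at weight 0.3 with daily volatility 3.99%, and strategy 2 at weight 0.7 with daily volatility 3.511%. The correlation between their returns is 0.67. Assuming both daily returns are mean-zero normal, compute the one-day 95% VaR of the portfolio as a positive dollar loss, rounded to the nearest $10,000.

$1,670,000

σ_p² = 0.3²·3.99² + 0.7²·3.511² + 2·0.67·0.3·0.7·3.99·3.511 = 11.4152 (%²).
σ_p = √11.4152 = 3.379%.
At 95%, z = 1.645.
VaR = 1.645 × 3.379% = 5.558%; on $30,000,000 that is $1,667,400.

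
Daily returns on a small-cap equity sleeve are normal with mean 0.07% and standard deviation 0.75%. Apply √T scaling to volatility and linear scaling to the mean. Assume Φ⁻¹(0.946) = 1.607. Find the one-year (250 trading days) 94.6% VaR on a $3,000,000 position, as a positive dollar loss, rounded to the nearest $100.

σ_{250d} = 0.75% × √250 = 11.859%; μ_{250d} = 250 × 0.07% = 17.500%.
VaR = −(17.500%) + 1.607 × 11.859% = 1.557%.
On $3,000,000: 0.01557 × $3,000,000 = $46,710.

$46,700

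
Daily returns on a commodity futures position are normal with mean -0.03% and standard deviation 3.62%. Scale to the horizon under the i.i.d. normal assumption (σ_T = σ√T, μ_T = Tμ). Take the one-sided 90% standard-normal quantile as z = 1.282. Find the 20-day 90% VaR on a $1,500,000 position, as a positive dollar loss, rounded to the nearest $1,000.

σ_{20d} = 3.62% × √20 = 16.189%; μ_{20d} = 20 × -0.03% = -0.600%.
VaR = −(-0.600%) + 1.282 × 16.189% = 21.354%.
On $1,500,000: 0.21354 × $1,500,000 = $320,310.

$320,000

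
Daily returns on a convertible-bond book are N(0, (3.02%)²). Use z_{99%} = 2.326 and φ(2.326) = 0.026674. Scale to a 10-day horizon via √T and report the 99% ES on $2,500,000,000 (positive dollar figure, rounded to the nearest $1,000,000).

σ_{10d} = 3.02% × √10 = 9.550%.
ES multiplier = φ(z)/(1−α) = 0.026674/0.01 = 2.667.
ES = 9.550% × 2.667 = 25.470%; on $2,500,000,000: $636,750,000.

$637,000,000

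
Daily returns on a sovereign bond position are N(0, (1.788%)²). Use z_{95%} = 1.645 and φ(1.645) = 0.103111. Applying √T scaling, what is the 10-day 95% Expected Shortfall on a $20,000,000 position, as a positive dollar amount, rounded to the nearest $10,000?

σ_{10d} = 1.788% × √10 = 5.654%.
ES multiplier = φ(z)/(1−α) = 0.103111/0.05 = 2.062.
ES = 5.654% × 2.062 = 11.659%; on $20,000,000: $2,331,800.

$2,330,000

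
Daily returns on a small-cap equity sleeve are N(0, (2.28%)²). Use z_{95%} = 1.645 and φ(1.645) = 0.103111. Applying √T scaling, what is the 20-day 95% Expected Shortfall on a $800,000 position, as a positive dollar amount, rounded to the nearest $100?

σ_{20d} = 2.28% × √20 = 10.196%.
ES multiplier = φ(z)/(1−α) = 0.103111/0.05 = 2.062.
ES = 10.196% × 2.062 = 21.024%; on $800,000: $168,192.

$168,200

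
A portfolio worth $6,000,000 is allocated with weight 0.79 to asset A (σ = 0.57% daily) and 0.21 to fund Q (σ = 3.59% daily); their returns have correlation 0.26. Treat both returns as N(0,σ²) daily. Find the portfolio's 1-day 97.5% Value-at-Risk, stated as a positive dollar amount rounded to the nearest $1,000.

$114,000

σ_p² = 0.79²·0.57² + 0.21²·3.59² + 2·0.26·0.79·0.21·0.57·3.59 = 0.9477 (%²).
σ_p = √0.9477 = 0.973%.
At 97.5%, z = 1.960.
VaR = 1.960 × 0.973% = 1.907%; on $6,000,000 that is $114,420.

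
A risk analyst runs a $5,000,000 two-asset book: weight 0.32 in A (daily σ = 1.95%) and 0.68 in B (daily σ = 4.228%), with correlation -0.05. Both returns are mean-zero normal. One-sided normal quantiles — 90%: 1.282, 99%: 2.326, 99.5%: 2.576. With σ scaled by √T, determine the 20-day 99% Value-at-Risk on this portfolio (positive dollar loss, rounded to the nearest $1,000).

$1,514,000

σ_p = √(0.32²·1.95² + 0.68²·4.228² + 2·-0.05·0.32·0.68·1.95·4.228) = 2.911%.
σ_{20d} = 2.911% × √20 = 13.018%.
VaR = 2.326 × 13.018% = 30.280%; on $5,000,000 that is $1,514,000.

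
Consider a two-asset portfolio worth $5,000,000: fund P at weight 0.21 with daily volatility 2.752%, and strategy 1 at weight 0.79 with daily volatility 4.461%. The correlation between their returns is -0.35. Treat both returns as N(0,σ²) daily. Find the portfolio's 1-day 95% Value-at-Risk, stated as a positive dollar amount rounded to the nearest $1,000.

σ_p² = 0.21²·2.752² + 0.79²·4.461² + 2·-0.35·0.21·0.79·2.752·4.461 = 11.3282 (%²).
σ_p = √11.3282 = 3.366%.
At 95%, z = 1.645.
VaR = 1.645 × 3.366% = 5.537%; on $5,000,000 that is $276,850.

$277,000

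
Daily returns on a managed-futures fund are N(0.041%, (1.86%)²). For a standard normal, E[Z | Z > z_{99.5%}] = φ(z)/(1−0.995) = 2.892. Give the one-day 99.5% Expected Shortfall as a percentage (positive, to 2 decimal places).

5.34%

ES = −(0.041%) + 1.86% × 2.892 = 5.338%.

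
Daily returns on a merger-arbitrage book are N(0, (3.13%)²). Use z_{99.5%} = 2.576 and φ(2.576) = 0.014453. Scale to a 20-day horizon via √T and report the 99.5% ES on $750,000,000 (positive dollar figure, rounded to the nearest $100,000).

σ_{20d} = 3.13% × √20 = 13.998%.
ES multiplier = φ(z)/(1−α) = 0.014453/0.005 = 2.891.
ES = 13.998% × 2.891 = 40.468%; on $750,000,000: $303,510,000.

$303,500,000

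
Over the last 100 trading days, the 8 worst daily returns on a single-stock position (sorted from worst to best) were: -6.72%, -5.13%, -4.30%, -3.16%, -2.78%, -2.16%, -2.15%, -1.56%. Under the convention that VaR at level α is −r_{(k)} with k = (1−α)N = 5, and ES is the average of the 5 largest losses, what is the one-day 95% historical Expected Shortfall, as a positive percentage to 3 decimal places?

4.418%

The 5 worst returns sum to -22.09%.
ES = −(-22.09%) / 5 = 4.418%.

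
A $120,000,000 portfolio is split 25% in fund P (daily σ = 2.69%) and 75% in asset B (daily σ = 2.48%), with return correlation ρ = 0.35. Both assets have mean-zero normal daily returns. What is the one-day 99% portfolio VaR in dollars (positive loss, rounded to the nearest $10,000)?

σ_p² = 0.25²·2.69² + 0.75²·2.48² + 2·0.35·0.25·0.75·2.69·2.48 = 4.7875 (%²).
σ_p = √4.7875 = 2.188%.
At 99%, z = 2.326.
VaR = 2.326 × 2.188% = 5.089%; on $120,000,000 that is $6,106,800.

$6,110,000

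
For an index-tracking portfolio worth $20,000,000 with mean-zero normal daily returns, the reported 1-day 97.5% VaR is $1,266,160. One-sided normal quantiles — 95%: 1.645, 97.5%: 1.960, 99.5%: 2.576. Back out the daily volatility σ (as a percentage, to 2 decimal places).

3.23%

VaR as a fraction: $1,266,160 / $20,000,000 = 6.331%.
σ = VaR / z = 6.331% / 1.960 = 3.230%.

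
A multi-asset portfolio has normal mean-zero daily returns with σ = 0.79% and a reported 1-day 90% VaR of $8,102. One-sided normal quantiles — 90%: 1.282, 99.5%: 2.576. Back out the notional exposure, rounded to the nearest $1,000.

VaR as a fraction of value: z·σ = 1.282 × 0.79% = 1.01278%.
Position = $8,102 / 0.0101278 = $799,976.

$800,000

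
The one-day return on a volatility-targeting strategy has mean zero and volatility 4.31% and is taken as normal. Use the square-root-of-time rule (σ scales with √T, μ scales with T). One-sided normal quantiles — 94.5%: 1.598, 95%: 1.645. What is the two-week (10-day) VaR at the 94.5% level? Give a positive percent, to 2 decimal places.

σ_{10d} = 4.31% × √10 = 13.629%.
VaR = 1.598 × 13.629% = 21.779%.

21.78%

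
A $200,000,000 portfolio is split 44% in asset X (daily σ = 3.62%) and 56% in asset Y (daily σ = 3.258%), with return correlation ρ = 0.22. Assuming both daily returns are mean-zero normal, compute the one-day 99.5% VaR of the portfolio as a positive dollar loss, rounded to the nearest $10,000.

σ_p² = 0.44²·3.62² + 0.56²·3.258² + 2·0.22·0.44·0.56·3.62·3.258 = 7.1444 (%²).
σ_p = √7.1444 = 2.673%.
At 99.5%, z = 2.576.
VaR = 2.576 × 2.673% = 6.886%; on $200,000,000 that is $13,772,000.

$13,770,000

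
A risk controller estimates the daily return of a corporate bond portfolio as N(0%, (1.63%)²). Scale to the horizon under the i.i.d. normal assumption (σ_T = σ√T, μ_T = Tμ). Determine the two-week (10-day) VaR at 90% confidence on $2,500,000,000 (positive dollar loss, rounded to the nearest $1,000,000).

At 90%, z = 1.282.
σ_{10d} = 1.63% × √10 = 5.155%.
VaR = 1.282 × 5.155% = 6.609%.
On $2,500,000,000: 0.06609 × $2,500,000,000 = $165,225,000.

$165,000,000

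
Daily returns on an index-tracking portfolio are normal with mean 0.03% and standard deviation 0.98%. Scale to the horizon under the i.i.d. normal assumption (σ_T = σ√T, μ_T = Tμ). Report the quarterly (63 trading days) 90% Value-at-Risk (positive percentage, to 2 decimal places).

At 90%, z = 1.282.
σ_{63d} = 0.98% × √63 = 7.779%; μ_{63d} = 63 × 0.03% = 1.890%.
VaR = −(1.890%) + 1.282 × 7.779% = 8.083%.

8.08%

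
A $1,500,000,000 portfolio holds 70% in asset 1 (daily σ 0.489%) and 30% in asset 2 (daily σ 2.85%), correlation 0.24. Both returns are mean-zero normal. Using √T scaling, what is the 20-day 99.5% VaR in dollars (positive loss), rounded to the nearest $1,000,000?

σ_p = √(0.7²·0.489² + 0.3²·2.85² + 2·0.24·0.7·0.3·0.489·2.85) = 0.994%.
σ_{20d} = 0.994% × √20 = 4.445%.
z(99.5%) = 2.576.
VaR = 2.576 × 4.445% = 11.450%; on $1,500,000,000 that is $171,750,000.

$172,000,000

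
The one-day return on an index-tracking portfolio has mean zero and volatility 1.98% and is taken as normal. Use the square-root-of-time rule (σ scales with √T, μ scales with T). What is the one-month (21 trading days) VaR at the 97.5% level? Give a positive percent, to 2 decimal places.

At 97.5%, z = 1.960.
σ_{21d} = 1.98% × √21 = 9.073%.
VaR = 1.960 × 9.073% = 17.783%.

17.78%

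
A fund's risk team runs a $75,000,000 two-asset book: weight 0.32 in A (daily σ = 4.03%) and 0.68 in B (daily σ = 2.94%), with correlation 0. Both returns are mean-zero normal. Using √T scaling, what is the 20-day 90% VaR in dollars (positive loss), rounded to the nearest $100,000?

$10,200,000

σ_p = √(0.32²·4.03² + 0.68²·2.94² + 2·0·0.32·0.68·4.03·2.94) = 2.379%.
σ_{20d} = 2.379% × √20 = 10.639%.
z(90%) = 1.282.
VaR = 1.282 × 10.639% = 13.639%; on $75,000,000 that is $10,229,250.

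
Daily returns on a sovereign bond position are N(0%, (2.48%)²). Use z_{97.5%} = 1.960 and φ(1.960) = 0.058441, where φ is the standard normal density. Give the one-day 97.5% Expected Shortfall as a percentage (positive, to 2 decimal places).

5.80%

Tail multiplier: φ(z)/(1−α) = 0.058441 / 0.025 = 2.338.
ES = 2.48% × 2.338 = 5.798%.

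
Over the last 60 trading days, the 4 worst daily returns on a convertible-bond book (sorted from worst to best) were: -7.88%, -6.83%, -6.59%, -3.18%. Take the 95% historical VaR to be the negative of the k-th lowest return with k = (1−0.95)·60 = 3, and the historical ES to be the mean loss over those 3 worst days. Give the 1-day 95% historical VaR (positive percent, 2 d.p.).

k = 3; the 3rd lowest return is -6.59%, so VaR = 6.59%.

6.59%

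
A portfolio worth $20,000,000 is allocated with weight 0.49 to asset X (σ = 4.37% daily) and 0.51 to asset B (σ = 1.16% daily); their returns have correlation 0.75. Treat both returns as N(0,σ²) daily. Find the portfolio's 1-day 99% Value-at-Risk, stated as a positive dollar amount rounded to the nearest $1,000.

σ_p² = 0.49²·4.37² + 0.51²·1.16² + 2·0.75·0.49·0.51·4.37·1.16 = 6.8353 (%²).
σ_p = √6.8353 = 2.614%.
At 99%, z = 2.326.
VaR = 2.326 × 2.614% = 6.080%; on $20,000,000 that is $1,216,000.

$1,216,000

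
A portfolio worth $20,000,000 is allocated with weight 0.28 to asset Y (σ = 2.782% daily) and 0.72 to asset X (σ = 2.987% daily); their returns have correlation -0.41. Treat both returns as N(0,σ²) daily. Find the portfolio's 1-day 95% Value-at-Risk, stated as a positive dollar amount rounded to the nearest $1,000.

$646,000

σ_p² = 0.28²·2.782² + 0.72²·2.987² + 2·-0.41·0.28·0.72·2.782·2.987 = 3.8583 (%²).
σ_p = √3.8583 = 1.964%.
At 95%, z = 1.645.
VaR = 1.645 × 1.964% = 3.231%; on $20,000,000 that is $646,200.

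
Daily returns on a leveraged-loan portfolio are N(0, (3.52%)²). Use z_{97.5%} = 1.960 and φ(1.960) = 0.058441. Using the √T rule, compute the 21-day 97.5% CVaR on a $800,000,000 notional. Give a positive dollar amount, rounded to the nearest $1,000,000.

$302,000,000

σ_{21d} = 3.52% × √21 = 16.131%.
ES multiplier = φ(z)/(1−α) = 0.058441/0.025 = 2.338.
ES = 16.131% × 2.338 = 37.714%; on $800,000,000: $301,712,000.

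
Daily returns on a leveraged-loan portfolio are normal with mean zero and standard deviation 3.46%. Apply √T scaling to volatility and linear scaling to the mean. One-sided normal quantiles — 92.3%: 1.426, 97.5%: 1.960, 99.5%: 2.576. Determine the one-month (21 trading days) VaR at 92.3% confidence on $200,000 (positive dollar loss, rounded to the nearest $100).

σ_{21d} = 3.46% × √21 = 15.856%.
VaR = 1.426 × 15.856% = 22.611%.
On $200,000: 0.22611 × $200,000 = $45,222.

$45,200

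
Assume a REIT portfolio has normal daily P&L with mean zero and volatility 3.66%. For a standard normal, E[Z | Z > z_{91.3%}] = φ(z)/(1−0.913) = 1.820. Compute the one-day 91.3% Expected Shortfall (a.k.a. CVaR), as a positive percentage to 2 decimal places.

6.66%

ES = 3.66% × 1.820 = 6.661%.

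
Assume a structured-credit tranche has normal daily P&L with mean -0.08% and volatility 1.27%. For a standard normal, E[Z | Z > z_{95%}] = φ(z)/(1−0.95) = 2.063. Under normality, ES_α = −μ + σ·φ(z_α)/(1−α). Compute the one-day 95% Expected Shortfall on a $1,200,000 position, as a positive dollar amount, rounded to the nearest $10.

ES = −(-0.08%) + 1.27% × 2.063 = 2.700%.
On $1,200,000: 0.02700 × $1,200,000 = $32,400.

$32,400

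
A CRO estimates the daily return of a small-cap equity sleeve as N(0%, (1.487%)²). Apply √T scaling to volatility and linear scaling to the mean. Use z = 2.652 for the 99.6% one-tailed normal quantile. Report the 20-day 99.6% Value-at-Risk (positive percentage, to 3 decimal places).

17.636%

σ_{20d} = 1.487% × √20 = 6.650%.
VaR = 2.652 × 6.650% = 17.636%.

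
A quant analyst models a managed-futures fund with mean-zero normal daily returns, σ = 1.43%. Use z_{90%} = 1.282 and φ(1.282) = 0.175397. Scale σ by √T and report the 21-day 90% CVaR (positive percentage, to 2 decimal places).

σ_{21d} = 1.43% × √21 = 6.553%.
ES multiplier = φ(z)/(1−α) = 0.175397/0.1 = 1.754.
ES = 6.553% × 1.754 = 11.494%.

11.49%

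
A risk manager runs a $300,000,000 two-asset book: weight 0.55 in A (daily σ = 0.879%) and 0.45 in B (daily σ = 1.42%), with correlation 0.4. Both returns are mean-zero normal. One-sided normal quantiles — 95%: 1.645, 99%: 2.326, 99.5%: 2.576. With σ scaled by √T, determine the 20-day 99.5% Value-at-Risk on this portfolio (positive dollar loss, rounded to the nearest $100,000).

$32,600,000

σ_p = √(0.55²·0.879² + 0.45²·1.42² + 2·0.4·0.55·0.45·0.879·1.42) = 0.943%.
σ_{20d} = 0.943% × √20 = 4.217%.
VaR = 2.576 × 4.217% = 10.863%; on $300,000,000 that is $32,589,000.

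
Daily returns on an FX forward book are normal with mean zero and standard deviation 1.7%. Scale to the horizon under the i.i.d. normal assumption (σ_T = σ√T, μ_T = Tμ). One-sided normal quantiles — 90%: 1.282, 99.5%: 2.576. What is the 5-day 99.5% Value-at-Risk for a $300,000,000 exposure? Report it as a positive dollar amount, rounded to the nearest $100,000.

σ_{5d} = 1.7% × √5 = 3.801%.
VaR = 2.576 × 3.801% = 9.791%.
On $300,000,000: 0.09791 × $300,000,000 = $29,373,000.

$29,400,000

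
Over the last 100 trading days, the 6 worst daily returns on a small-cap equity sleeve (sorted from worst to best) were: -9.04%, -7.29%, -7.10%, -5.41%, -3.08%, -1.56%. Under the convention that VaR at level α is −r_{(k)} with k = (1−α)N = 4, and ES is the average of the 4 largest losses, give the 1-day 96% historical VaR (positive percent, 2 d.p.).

k = 4; the 4th lowest return is -5.41%, so VaR = 5.41%.

5.41%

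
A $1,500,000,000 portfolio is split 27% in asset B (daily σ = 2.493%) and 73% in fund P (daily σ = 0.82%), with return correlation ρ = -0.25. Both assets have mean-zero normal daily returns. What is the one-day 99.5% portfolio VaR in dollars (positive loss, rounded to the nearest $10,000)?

$30,180,000

σ_p² = 0.27²·2.493² + 0.73²·0.82² + 2·-0.25·0.27·0.73·2.493·0.82 = 0.6099 (%²).
σ_p = √0.6099 = 0.781%.
At 99.5%, z = 2.576.
VaR = 2.576 × 0.781% = 2.012%; on $1,500,000,000 that is $30,180,000.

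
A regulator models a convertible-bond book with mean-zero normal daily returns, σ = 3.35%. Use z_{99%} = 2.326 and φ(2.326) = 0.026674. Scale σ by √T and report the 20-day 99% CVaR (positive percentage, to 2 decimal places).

σ_{20d} = 3.35% × √20 = 14.982%.
ES multiplier = φ(z)/(1−α) = 0.026674/0.01 = 2.667.
ES = 14.982% × 2.667 = 39.957%.

39.96%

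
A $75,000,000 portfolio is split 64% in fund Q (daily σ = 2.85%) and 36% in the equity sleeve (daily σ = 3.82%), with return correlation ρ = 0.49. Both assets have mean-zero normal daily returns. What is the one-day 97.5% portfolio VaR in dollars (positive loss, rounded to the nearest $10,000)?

$4,070,000

σ_p² = 0.64²·2.85² + 0.36²·3.82² + 2·0.49·0.64·0.36·2.85·3.82 = 7.6763 (%²).
σ_p = √7.6763 = 2.771%.
At 97.5%, z = 1.960.
VaR = 1.960 × 2.771% = 5.431%; on $75,000,000 that is $4,073,250.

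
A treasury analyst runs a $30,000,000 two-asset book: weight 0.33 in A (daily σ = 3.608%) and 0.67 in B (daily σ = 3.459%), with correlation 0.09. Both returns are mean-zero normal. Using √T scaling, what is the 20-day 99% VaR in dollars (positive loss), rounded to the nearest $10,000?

σ_p = √(0.33²·3.608² + 0.67²·3.459² + 2·0.09·0.33·0.67·3.608·3.459) = 2.699%.
σ_{20d} = 2.699% × √20 = 12.070%.
z(99%) = 2.326.
VaR = 2.326 × 12.070% = 28.075%; on $30,000,000 that is $8,422,500.

$8,420,000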